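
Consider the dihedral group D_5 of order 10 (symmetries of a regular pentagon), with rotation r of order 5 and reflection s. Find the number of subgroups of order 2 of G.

5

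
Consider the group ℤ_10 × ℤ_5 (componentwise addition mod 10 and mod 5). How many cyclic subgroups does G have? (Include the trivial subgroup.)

Each element a generates a cyclic subgroup ⟨a⟩; distinct elements may generate the same one (a cyclic group of order d has φ(d) generators).
Cyclic subgroups by order — order 1: 1; order 2: 1; order 5: 6; order 10: 6.
Total: 14.

14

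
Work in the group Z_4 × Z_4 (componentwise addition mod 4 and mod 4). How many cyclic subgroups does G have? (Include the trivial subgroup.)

Group the elements of G by the cyclic subgroup they generate; each cyclic subgroup of order d accounts for φ(d) elements.
Cyclic subgroups by order — order 1: 1; order 2: 3; order 4: 6.
Total: 10.

10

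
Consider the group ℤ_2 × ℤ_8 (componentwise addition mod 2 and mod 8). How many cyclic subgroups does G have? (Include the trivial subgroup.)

8

Group the elements of G by the cyclic subgroup they generate; each cyclic subgroup of order d accounts for φ(d) elements.
Cyclic subgroups by order — order 1: 1; order 2: 3; order 4: 2; order 8: 2.
Total: 8.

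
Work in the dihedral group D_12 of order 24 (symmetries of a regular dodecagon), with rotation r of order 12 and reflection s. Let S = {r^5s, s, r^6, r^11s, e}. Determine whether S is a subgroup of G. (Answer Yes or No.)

No

|S| = 5 does not divide |G| = 24, so by Lagrange S is not a subgroup.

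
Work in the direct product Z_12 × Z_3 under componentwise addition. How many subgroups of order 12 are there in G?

4

|G| = 36 and 12 | 36, so subgroups of order 12 are possible by Lagrange.
The subgroups of order 12 are: {(0,0), (0,1), (0,2), (3,0), (3,1), (3,2), (6,0), (6,1), (6,2), (9,0), (9,1), (9,2)}; {(0,0), (1,0), (2,0), (3,0), (4,0), (5,0), (6,0), (7,0), (8,0), (9,0), (10,0), (11,0)}; {(0,0), (1,1), (2,2), (3,0), (4,1), (5,2), (6,0), (7,1), (8,2), (9,0), (10,1), (11,2)}; {(0,0), (1,2), (2,1), (3,0), (4,2), (5,1), (6,0), (7,2), (8,1), (9,0), (10,2), (11,1)}.
So G has 4 subgroups of order 12.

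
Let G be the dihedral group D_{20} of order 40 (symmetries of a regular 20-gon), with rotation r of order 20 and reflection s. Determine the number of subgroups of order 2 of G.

|G| = 40 and 2 | 40, so subgroups of order 2 are possible by Lagrange.
The subgroups of order 2 are: {e, r^10}; {e, r^10s}; {e, r^11s}; {e, r^12s}; … (21 in all).
So G has 21 subgroups of order 2.

21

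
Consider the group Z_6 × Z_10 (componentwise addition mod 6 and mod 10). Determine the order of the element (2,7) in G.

30

The order of (2,7) in Z_6 × Z_10 is lcm(ord(2) in Z_6, ord(7) in Z_10).
ord(2) = 3 and ord(7) = 10, so |⟨(2,7)⟩| = lcm(3, 10) = 30.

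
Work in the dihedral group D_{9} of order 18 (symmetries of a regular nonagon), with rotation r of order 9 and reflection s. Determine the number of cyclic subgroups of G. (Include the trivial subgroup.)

Each element a generates a cyclic subgroup ⟨a⟩; distinct elements may generate the same one (a cyclic group of order d has φ(d) generators).
Cyclic subgroups by order — order 1: 1; order 2: 9; order 3: 1; order 9: 1.
Total: 12.

12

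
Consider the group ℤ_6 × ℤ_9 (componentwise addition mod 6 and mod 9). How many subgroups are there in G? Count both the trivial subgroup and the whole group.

20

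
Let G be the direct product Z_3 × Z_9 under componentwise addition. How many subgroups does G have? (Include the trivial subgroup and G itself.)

|G| = 27, so by Lagrange every subgroup order divides 27. Divisors: 1, 3, 9, 27.
Subgroups by order — order 1: 1; order 3: 4; order 9: 4; order 27: 1.
Total: 1 + 4 + 4 + 1 = 10.

10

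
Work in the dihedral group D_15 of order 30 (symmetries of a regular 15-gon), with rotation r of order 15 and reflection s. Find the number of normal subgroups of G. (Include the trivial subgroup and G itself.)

G has 28 subgroups. Checking conjugation-invariance by order — order 1: 1/1 normal; order 2: 0/15 normal; order 3: 1/1 normal; order 5: 1/1 normal; order 6: 0/5 normal; order 10: 0/3 normal; order 15: 1/1 normal; order 30: 1/1 normal.
Total normal subgroups: 5.

5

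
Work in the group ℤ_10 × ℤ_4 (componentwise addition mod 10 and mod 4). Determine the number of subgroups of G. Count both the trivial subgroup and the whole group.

|G| = 40, so by Lagrange every subgroup order divides 40. Divisors: 1, 2, 4, 5, 8, 10, 20, 40.
Subgroups by order — order 1: 1; order 2: 3; order 4: 3; order 5: 1; order 8: 1; order 10: 3; order 20: 3; order 40: 1.
Total: 1 + 3 + 3 + 1 + 1 + 3 + 3 + 1 = 16.

16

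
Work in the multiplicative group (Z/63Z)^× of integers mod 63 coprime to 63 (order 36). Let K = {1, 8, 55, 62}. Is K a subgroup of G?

Yes

|K| = 4 divides |G| = 36, consistent with Lagrange.
K contains the identity, every element's inverse is in K, and K is closed under ·: it is a subgroup.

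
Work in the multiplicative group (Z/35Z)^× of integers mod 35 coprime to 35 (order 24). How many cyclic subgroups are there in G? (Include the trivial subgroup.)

12

A cyclic subgroup of order d is generated by each of its φ(d) elements of order d, so the cyclic subgroups of order d number (#elements of order d)/φ(d).
Cyclic subgroups by order — order 1: 1; order 2: 3; order 3: 1; order 4: 2; order 6: 3; order 12: 2.
Total: 12.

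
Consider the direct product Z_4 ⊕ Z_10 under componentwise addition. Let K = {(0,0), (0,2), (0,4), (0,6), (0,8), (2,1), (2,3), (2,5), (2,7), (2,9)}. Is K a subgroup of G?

Yes

|K| = 10 divides |G| = 40, consistent with Lagrange.
K contains the identity, every element's inverse is in K, and K is closed under +: it is a subgroup.
In fact K = ⟨(2,1)⟩.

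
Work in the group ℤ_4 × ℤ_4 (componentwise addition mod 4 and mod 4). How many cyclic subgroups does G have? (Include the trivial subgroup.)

A cyclic subgroup of order d is generated by each of its φ(d) elements of order d, so the cyclic subgroups of order d number (#elements of order d)/φ(d).
Cyclic subgroups by order — order 1: 1; order 2: 3; order 4: 6.
Total: 10.

10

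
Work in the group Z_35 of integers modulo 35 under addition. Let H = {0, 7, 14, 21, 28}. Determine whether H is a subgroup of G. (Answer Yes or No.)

|H| = 5 divides |G| = 35, consistent with Lagrange.
H contains the identity, every element's inverse is in H, and H is closed under +: it is a subgroup.
In fact H = ⟨21⟩.

Yes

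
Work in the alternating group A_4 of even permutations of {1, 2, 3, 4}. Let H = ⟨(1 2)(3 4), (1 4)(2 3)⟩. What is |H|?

|⟨(1 2)(3 4)⟩| = 2 and |⟨(1 4)(2 3)⟩| = 2, so |H| is a multiple of lcm(2, 2) = 2 and divides |G| = 12.
Closing under the operation: H = {e, (1 2)(3 4), (1 3)(2 4), (1 4)(2 3)}, so |H| = 4.

4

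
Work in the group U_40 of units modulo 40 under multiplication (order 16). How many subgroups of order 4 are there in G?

11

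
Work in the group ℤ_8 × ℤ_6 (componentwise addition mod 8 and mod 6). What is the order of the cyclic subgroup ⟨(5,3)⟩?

8

The order of (5,3) in Z_8 × Z_6 is lcm(ord(5) in Z_8, ord(3) in Z_6).
ord(5) = 8 and ord(3) = 2, so |⟨(5,3)⟩| = lcm(8, 2) = 8.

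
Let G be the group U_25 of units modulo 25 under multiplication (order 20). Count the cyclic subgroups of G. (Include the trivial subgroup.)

6

Each element a generates a cyclic subgroup ⟨a⟩; distinct elements may generate the same one (a cyclic group of order d has φ(d) generators).
Cyclic subgroups by order — order 1: 1; order 2: 1; order 4: 1; order 5: 1; order 10: 1; order 20: 1.
Total: 6.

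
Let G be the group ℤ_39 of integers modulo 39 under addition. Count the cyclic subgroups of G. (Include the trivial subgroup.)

4

A cyclic subgroup of order d is generated by each of its φ(d) elements of order d, so the cyclic subgroups of order d number (#elements of order d)/φ(d).
Cyclic subgroups by order — order 1: 1; order 3: 1; order 13: 1; order 39: 1.
Total: 4.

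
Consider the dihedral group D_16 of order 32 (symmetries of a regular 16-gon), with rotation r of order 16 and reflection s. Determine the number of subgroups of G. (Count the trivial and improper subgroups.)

36

|G| = 32, so by Lagrange every subgroup order divides 32. Divisors: 1, 2, 4, 8, 16, 32.
Subgroups by order — order 1: 1; order 2: 17; order 4: 9; order 8: 5; order 16: 3; order 32: 1.
Total: 1 + 17 + 9 + 5 + 3 + 1 = 36.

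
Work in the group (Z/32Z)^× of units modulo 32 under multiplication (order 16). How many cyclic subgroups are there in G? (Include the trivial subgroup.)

8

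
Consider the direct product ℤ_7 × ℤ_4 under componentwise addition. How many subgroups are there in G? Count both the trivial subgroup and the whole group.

|G| = 28, so by Lagrange every subgroup order divides 28. Divisors: 1, 2, 4, 7, 14, 28.
Subgroups by order — order 1: 1; order 2: 1; order 4: 1; order 7: 1; order 14: 1; order 28: 1.
Total: 1 + 1 + 1 + 1 + 1 + 1 = 6.

6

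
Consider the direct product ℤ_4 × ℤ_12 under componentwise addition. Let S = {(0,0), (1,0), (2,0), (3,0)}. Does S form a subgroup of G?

Yes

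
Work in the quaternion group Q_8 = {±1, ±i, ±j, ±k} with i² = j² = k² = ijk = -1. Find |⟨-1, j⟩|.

|⟨-1⟩| = 2 and |⟨j⟩| = 4, so |H| is a multiple of lcm(2, 4) = 4 and divides |G| = 8.
Closing under the operation: H = {1, -1, j, -j}, so |H| = 4.

4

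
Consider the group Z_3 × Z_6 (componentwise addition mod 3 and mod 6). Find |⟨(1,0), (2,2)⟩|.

9

|⟨(1,0)⟩| = 3 and |⟨(2,2)⟩| = 3, so |H| is a multiple of lcm(3, 3) = 3 and divides |G| = 18.
Closing under the operation: H = {(0,0), (0,2), (0,4), (1,0), (1,2), (1,4), (2,0), (2,2), (2,4)}, so |H| = 9.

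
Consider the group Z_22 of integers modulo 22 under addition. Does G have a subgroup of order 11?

Yes

11 | 22. A subgroup of order 11 is {0, 2, 4, 6, 8, 10, 12, 14, 16, 18, 20}.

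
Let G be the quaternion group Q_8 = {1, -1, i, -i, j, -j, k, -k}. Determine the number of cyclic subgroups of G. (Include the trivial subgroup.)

A cyclic subgroup of order d is generated by each of its φ(d) elements of order d, so the cyclic subgroups of order d number (#elements of order d)/φ(d).
Cyclic subgroups by order — order 1: 1; order 2: 1; order 4: 3.
Total: 5.

5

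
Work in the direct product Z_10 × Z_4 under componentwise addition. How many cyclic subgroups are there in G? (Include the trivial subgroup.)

12

A cyclic subgroup of order d is generated by each of its φ(d) elements of order d, so the cyclic subgroups of order d number (#elements of order d)/φ(d).
Cyclic subgroups by order — order 1: 1; order 2: 3; order 4: 2; order 5: 1; order 10: 3; order 20: 2.
Total: 12.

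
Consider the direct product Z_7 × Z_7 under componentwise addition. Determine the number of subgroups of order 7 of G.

|G| = 49 and 7 | 49, so subgroups of order 7 are possible by Lagrange.
The subgroups of order 7 are: {(0,0), (0,1), (0,2), (0,3), (0,4), (0,5), (0,6)}; {(0,0), (1,0), (2,0), (3,0), (4,0), (5,0), (6,0)}; {(0,0), (1,1), (2,2), (3,3), (4,4), (5,5), (6,6)}; {(0,0), (1,2), (2,4), (3,6), (4,1), (5,3), (6,5)}; … (8 in all).
So G has 8 subgroups of order 7.

8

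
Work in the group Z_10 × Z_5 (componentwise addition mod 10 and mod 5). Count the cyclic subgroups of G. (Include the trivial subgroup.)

14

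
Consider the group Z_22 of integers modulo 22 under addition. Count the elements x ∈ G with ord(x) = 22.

10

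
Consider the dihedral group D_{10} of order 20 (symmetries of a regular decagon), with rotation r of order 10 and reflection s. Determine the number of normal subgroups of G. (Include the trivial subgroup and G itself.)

7

G has 22 subgroups. Checking conjugation-invariance by order — order 1: 1/1 normal; order 2: 1/11 normal; order 4: 0/5 normal; order 5: 1/1 normal; order 10: 3/3 normal; order 20: 1/1 normal.
Total normal subgroups: 7.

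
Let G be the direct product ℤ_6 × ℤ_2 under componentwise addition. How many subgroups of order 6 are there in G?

|G| = 12 and 6 | 12, so subgroups of order 6 are possible by Lagrange.
The subgroups of order 6 are: {(0,0), (0,1), (2,0), (2,1), (4,0), (4,1)}; {(0,0), (1,0), (2,0), (3,0), (4,0), (5,0)}; {(0,0), (1,1), (2,0), (3,1), (4,0), (5,1)}.
So G has 3 subgroups of order 6.

3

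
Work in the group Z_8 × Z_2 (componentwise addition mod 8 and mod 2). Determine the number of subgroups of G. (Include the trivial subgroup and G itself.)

|G| = 16, so by Lagrange every subgroup order divides 16. Divisors: 1, 2, 4, 8, 16.
Subgroups by order — order 1: 1; order 2: 3; order 4: 3; order 8: 3; order 16: 1.
Total: 1 + 3 + 3 + 3 + 1 = 11.

11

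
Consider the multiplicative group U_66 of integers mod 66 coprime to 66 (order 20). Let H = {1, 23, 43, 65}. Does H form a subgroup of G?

Yes

|H| = 4 divides |G| = 20, consistent with Lagrange.
H contains the identity, every element's inverse is in H, and H is closed under ·: it is a subgroup.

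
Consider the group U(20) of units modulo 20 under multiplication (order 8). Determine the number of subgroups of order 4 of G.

3

|G| = 8 and 4 | 8, so subgroups of order 4 are possible by Lagrange.
The subgroups of order 4 are: {1, 9, 11, 19}; {1, 9, 13, 17}; {1, 3, 7, 9}.
So G has 3 subgroups of order 4.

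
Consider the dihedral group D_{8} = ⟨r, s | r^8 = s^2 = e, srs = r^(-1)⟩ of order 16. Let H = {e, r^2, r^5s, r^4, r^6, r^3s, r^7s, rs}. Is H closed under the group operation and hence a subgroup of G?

|H| = 8 divides |G| = 16, consistent with Lagrange.
H contains the identity, every element's inverse is in H, and H is closed under ·: it is a subgroup.

Yes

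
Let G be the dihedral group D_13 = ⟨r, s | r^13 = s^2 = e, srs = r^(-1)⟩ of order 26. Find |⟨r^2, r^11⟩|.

13

|⟨r^2⟩| = 13 and |⟨r^11⟩| = 13, so |H| is a multiple of lcm(13, 13) = 13 and divides |G| = 26.
Closing under the operation: H = {e, r, r^2, r^3, r^4, r^5, r^6, r^7, r^8, r^9, r^10, r^11, r^12}, so |H| = 13.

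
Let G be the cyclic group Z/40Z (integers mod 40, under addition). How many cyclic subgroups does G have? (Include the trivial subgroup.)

8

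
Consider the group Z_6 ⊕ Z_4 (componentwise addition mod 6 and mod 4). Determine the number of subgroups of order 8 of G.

1

|G| = 24 and 8 | 24, so subgroups of order 8 are possible by Lagrange.
The subgroups of order 8 are: {(0,0), (0,1), (0,2), (0,3), (3,0), (3,1), (3,2), (3,3)}.
So G has 1 subgroup of order 8.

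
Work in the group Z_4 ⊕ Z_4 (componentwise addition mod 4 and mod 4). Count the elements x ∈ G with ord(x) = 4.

An element (a,b) has order lcm(ord(a), ord(b)); count pairs with lcm equal to 4.
Enumerating gives 12 such elements.

12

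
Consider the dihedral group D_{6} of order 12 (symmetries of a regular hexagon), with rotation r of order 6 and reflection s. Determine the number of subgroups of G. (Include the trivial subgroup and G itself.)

|G| = 12, so by Lagrange every subgroup order divides 12. Divisors: 1, 2, 3, 4, 6, 12.
Subgroups by order — order 1: 1; order 2: 7; order 3: 1; order 4: 3; order 6: 3; order 12: 1.
Total: 1 + 7 + 1 + 3 + 3 + 1 = 16.

16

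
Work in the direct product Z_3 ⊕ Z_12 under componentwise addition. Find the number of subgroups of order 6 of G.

|G| = 36 and 6 | 36, so subgroups of order 6 are possible by Lagrange.
The subgroups of order 6 are: {(0,0), (0,2), (0,4), (0,6), (0,8), (0,10)}; {(0,0), (0,6), (1,0), (1,6), (2,0), (2,6)}; {(0,0), (0,6), (1,4), (1,10), (2,2), (2,8)}; {(0,0), (0,6), (1,2), (1,8), (2,4), (2,10)}.
So G has 4 subgroups of order 6.

4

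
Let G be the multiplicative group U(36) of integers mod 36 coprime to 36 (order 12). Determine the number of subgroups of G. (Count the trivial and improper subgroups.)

|G| = 12, so by Lagrange every subgroup order divides 12. Divisors: 1, 2, 3, 4, 6, 12.
Subgroups by order — order 1: 1; order 2: 3; order 3: 1; order 4: 1; order 6: 3; order 12: 1.
Total: 1 + 3 + 1 + 1 + 3 + 1 = 10.

10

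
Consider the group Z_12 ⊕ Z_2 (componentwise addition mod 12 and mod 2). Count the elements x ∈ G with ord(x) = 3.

An element (a,b) has order lcm(ord(a), ord(b)); count pairs with lcm equal to 3.
Enumerating gives 2 such elements.

2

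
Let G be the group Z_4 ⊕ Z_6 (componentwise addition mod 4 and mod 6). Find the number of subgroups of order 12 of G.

|G| = 24 and 12 | 24, so subgroups of order 12 are possible by Lagrange.
The subgroups of order 12 are: {(0,0), (0,1), (0,2), (0,3), (0,4), (0,5), (2,0), (2,1), (2,2), (2,3), (2,4), (2,5)}; {(0,0), (0,2), (0,4), (1,0), (1,2), (1,4), (2,0), (2,2), (2,4), (3,0), (3,2), (3,4)}; {(0,0), (0,2), (0,4), (1,1), (1,3), (1,5), (2,0), (2,2), (2,4), (3,1), (3,3), (3,5)}.
So G has 3 subgroups of order 12.

3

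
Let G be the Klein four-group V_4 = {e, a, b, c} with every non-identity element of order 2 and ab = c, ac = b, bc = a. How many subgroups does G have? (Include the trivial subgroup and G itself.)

5

|G| = 4, so by Lagrange every subgroup order divides 4. Divisors: 1, 2, 4.
Subgroups by order — order 1: 1; order 2: 3; order 4: 1.
Total: 1 + 3 + 1 = 5.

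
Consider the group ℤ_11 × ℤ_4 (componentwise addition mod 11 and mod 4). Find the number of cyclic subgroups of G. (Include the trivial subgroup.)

6

Each element a generates a cyclic subgroup ⟨a⟩; distinct elements may generate the same one (a cyclic group of order d has φ(d) generators).
Cyclic subgroups by order — order 1: 1; order 2: 1; order 4: 1; order 11: 1; order 22: 1; order 44: 1.
Total: 6.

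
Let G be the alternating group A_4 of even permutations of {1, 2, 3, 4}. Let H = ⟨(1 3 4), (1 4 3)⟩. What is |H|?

|⟨(1 3 4)⟩| = 3 and |⟨(1 4 3)⟩| = 3, so |H| is a multiple of lcm(3, 3) = 3 and divides |G| = 12.
Closing under the operation: H = {e, (1 3 4), (1 4 3)}, so |H| = 3.

3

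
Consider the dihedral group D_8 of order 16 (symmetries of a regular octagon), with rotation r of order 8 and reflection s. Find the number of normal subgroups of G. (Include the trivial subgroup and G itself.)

7

G has 19 subgroups. Checking conjugation-invariance by order — order 1: 1/1 normal; order 2: 1/9 normal; order 4: 1/5 normal; order 8: 3/3 normal; order 16: 1/1 normal.
Total normal subgroups: 7.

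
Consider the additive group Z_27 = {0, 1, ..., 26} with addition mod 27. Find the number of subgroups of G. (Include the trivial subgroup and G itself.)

Subgroups of the cyclic group Z_27 correspond bijectively to divisors of 27.
Divisors of 27: 1, 3, 9, 27.
So Z_27 has 4 subgroups.

4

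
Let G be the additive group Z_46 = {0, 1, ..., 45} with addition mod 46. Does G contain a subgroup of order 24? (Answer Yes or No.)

24 does not divide |G| = 46, so by Lagrange no subgroup of order 24 exists.

No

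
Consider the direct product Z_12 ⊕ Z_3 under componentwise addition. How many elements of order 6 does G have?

8

An element (a,b) has order lcm(ord(a), ord(b)); count pairs with lcm equal to 6.
Enumerating gives 8 such elements.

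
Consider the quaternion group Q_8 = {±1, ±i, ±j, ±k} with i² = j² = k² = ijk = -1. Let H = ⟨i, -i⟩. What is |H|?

|⟨i⟩| = 4 and |⟨-i⟩| = 4, so |H| is a multiple of lcm(4, 4) = 4 and divides |G| = 8.
Closing under the operation: H = {1, -1, i, -i}, so |H| = 4.

4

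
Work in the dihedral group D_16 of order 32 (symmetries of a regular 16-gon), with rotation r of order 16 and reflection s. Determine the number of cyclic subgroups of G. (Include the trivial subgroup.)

Each element a generates a cyclic subgroup ⟨a⟩; distinct elements may generate the same one (a cyclic group of order d has φ(d) generators).
Cyclic subgroups by order — order 1: 1; order 2: 17; order 4: 1; order 8: 1; order 16: 1.
Total: 21.

21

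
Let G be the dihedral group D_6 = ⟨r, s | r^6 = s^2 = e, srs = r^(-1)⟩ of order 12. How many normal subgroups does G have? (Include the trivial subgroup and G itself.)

7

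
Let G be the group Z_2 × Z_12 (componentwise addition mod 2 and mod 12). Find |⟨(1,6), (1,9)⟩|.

8

|⟨(1,6)⟩| = 2 and |⟨(1,9)⟩| = 4, so |H| is a multiple of lcm(2, 4) = 4 and divides |G| = 24.
Closing under the operation: H = {(0,0), (0,3), (0,6), (0,9), (1,0), (1,3), (1,6), (1,9)}, so |H| = 8.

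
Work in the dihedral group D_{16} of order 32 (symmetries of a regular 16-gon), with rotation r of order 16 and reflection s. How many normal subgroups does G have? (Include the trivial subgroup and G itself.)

8

G has 36 subgroups. Checking conjugation-invariance by order — order 1: 1/1 normal; order 2: 1/17 normal; order 4: 1/9 normal; order 8: 1/5 normal; order 16: 3/3 normal; order 32: 1/1 normal.
Total normal subgroups: 8.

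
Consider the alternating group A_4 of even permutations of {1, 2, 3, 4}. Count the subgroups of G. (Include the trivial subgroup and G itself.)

10

|G| = 12, so by Lagrange every subgroup order divides 12. Divisors: 1, 2, 3, 4, 6, 12.
Subgroups by order — order 1: 1; order 2: 3; order 3: 4; order 4: 1; order 6: 0; order 12: 1.
Total: 1 + 3 + 4 + 1 + 0 + 1 = 10.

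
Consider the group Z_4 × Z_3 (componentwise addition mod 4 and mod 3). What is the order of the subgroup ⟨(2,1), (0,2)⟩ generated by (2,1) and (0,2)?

|⟨(2,1)⟩| = 6 and |⟨(0,2)⟩| = 3, so |H| is a multiple of lcm(6, 3) = 6 and divides |G| = 12.
Closing under the operation: H = {(0,0), (0,1), (0,2), (2,0), (2,1), (2,2)}, so |H| = 6.

6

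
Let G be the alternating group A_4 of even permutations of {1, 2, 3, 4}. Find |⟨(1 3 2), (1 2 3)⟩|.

3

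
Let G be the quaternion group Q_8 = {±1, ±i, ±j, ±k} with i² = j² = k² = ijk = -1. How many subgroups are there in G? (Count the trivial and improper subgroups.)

6

|G| = 8, so by Lagrange every subgroup order divides 8. Divisors: 1, 2, 4, 8.
Subgroups by order — order 1: 1; order 2: 1; order 4: 3; order 8: 1.
Total: 1 + 1 + 3 + 1 = 6.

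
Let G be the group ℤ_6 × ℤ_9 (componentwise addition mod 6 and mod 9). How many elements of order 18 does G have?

An element (a,b) has order lcm(ord(a), ord(b)); count pairs with lcm equal to 18.
Enumerating gives 18 such elements.

18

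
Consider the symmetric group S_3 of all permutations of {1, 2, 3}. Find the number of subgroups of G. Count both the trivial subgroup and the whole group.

|G| = 6, so by Lagrange every subgroup order divides 6. Divisors: 1, 2, 3, 6.
Subgroups by order — order 1: 1; order 2: 3; order 3: 1; order 6: 1.
Total: 1 + 3 + 1 + 1 = 6.

6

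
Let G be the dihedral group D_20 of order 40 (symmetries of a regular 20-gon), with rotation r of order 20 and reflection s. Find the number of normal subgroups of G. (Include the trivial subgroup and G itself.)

G has 48 subgroups. Checking conjugation-invariance by order — order 1: 1/1 normal; order 2: 1/21 normal; order 4: 1/11 normal; order 5: 1/1 normal; order 8: 0/5 normal; order 10: 1/5 normal; order 20: 3/3 normal; order 40: 1/1 normal.
Total normal subgroups: 9.

9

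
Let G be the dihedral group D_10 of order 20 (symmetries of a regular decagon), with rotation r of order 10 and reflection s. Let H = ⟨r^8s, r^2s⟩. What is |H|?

10

|⟨r^8s⟩| = 2 and |⟨r^2s⟩| = 2, so |H| is a multiple of lcm(2, 2) = 2 and divides |G| = 20.
Closing under the operation: H = {e, r^2, r^4, r^6, r^8, s, r^2s, r^4s, r^6s, r^8s}, so |H| = 10.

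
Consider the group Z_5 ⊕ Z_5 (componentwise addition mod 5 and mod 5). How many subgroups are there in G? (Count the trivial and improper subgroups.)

|G| = 25, so by Lagrange every subgroup order divides 25. Divisors: 1, 5, 25.
Subgroups by order — order 1: 1; order 5: 6; order 25: 1.
Total: 1 + 6 + 1 = 8.

8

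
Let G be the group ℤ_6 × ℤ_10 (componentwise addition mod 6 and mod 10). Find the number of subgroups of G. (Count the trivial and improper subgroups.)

20

|G| = 60, so by Lagrange every subgroup order divides 60. Divisors: 1, 2, 3, 4, 5, 6, 10, 12, 15, 20, 30, 60.
Subgroups by order — order 1: 1; order 2: 3; order 3: 1; order 4: 1; order 5: 1; order 6: 3; order 10: 3; order 12: 1; order 15: 1; order 20: 1; order 30: 3; order 60: 1.
Total: 1 + 3 + 1 + 1 + 1 + 3 + 3 + 1 + 1 + 1 + 3 + 1 = 20.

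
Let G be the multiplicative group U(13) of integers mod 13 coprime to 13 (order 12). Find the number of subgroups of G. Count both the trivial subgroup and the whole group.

6

|G| = 12, so by Lagrange every subgroup order divides 12. Divisors: 1, 2, 3, 4, 6, 12.
Subgroups by order — order 1: 1; order 2: 1; order 3: 1; order 4: 1; order 6: 1; order 12: 1.
Total: 1 + 1 + 1 + 1 + 1 + 1 = 6.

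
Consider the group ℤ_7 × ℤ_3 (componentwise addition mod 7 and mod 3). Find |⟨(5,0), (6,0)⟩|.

7

|⟨(5,0)⟩| = 7 and |⟨(6,0)⟩| = 7, so |H| is a multiple of lcm(7, 7) = 7 and divides |G| = 21.
Closing under the operation: H = {(0,0), (1,0), (2,0), (3,0), (4,0), (5,0), (6,0)}, so |H| = 7.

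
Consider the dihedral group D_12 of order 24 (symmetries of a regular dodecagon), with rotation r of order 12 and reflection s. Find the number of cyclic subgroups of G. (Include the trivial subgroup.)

Group the elements of G by the cyclic subgroup they generate; each cyclic subgroup of order d accounts for φ(d) elements.
Cyclic subgroups by order — order 1: 1; order 2: 13; order 3: 1; order 4: 1; order 6: 1; order 12: 1.
Total: 18.

18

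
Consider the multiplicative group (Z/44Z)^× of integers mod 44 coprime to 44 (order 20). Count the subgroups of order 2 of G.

|G| = 20 and 2 | 20, so subgroups of order 2 are possible by Lagrange.
The subgroups of order 2 are: {1, 21}; {1, 23}; {1, 43}.
So G has 3 subgroups of order 2.

3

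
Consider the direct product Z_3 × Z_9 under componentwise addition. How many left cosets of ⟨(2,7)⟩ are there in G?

|⟨(2,7)⟩| = 9 and |G| = 27.
By Lagrange, [G : H] = |G|/|H| = 27/9 = 3.

3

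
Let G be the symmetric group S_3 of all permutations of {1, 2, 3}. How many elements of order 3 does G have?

2

The elements of order 3 are: (1 2 3), (1 3 2).
That's 2.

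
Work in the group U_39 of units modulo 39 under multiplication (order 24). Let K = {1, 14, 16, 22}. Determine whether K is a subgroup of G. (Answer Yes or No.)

No

Closure fails: 16 · 14 = 29 ∉ K. So K is not a subgroup.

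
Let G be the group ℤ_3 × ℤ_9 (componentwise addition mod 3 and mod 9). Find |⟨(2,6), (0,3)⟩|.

9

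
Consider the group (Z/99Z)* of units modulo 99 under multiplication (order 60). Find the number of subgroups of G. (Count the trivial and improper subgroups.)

20

|G| = 60, so by Lagrange every subgroup order divides 60. Divisors: 1, 2, 3, 4, 5, 6, 10, 12, 15, 20, 30, 60.
Subgroups by order — order 1: 1; order 2: 3; order 3: 1; order 4: 1; order 5: 1; order 6: 3; order 10: 3; order 12: 1; order 15: 1; order 20: 1; order 30: 3; order 60: 1.
Total: 1 + 3 + 1 + 1 + 1 + 3 + 3 + 1 + 1 + 1 + 3 + 1 = 20.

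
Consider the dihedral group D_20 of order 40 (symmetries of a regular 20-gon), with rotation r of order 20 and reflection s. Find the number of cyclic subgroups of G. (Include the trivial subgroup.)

26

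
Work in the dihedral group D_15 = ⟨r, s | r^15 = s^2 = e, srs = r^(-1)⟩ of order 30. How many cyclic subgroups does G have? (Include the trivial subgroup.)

19

Group the elements of G by the cyclic subgroup they generate; each cyclic subgroup of order d accounts for φ(d) elements.
Cyclic subgroups by order — order 1: 1; order 2: 15; order 3: 1; order 5: 1; order 15: 1.
Total: 19.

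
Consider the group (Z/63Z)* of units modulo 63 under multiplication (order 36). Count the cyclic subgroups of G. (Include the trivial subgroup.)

20

Each element a generates a cyclic subgroup ⟨a⟩; distinct elements may generate the same one (a cyclic group of order d has φ(d) generators).
Cyclic subgroups by order — order 1: 1; order 2: 3; order 3: 4; order 6: 12.
Total: 20.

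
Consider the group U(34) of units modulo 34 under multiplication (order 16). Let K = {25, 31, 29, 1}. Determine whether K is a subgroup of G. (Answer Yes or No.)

25 ∈ K but its inverse 15 ∉ K, so K is not a subgroup.

No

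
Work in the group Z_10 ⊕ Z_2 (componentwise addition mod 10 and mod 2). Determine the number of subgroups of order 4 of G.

1

|G| = 20 and 4 | 20, so subgroups of order 4 are possible by Lagrange.
The subgroups of order 4 are: {(0,0), (0,1), (5,0), (5,1)}.
So G has 1 subgroup of order 4.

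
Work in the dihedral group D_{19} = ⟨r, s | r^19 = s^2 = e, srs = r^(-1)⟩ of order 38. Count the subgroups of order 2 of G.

19

|G| = 38 and 2 | 38, so subgroups of order 2 are possible by Lagrange.
The subgroups of order 2 are: {e, r^10s}; {e, r^11s}; {e, r^12s}; {e, r^13s}; … (19 in all).
So G has 19 subgroups of order 2.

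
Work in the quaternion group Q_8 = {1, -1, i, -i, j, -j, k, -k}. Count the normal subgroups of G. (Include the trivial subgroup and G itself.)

6

G has 6 subgroups. Checking conjugation-invariance by order — order 1: 1/1 normal; order 2: 1/1 normal; order 4: 3/3 normal; order 8: 1/1 normal.
Total normal subgroups: 6.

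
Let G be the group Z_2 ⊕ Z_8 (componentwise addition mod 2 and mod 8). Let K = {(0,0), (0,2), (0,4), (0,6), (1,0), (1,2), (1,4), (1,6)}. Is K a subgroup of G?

|K| = 8 divides |G| = 16, consistent with Lagrange.
K contains the identity, every element's inverse is in K, and K is closed under +: it is a subgroup.

Yes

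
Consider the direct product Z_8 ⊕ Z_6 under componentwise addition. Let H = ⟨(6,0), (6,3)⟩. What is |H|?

|⟨(6,0)⟩| = 4 and |⟨(6,3)⟩| = 4, so |H| is a multiple of lcm(4, 4) = 4 and divides |G| = 48.
Closing under the operation: H = {(0,0), (0,3), (2,0), (2,3), (4,0), (4,3), (6,0), (6,3)}, so |H| = 8.

8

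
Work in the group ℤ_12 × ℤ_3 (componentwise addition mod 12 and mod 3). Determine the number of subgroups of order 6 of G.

4

|G| = 36 and 6 | 36, so subgroups of order 6 are possible by Lagrange.
The subgroups of order 6 are: {(0,0), (0,1), (0,2), (6,0), (6,1), (6,2)}; {(0,0), (2,0), (4,0), (6,0), (8,0), (10,0)}; {(0,0), (2,2), (4,1), (6,0), (8,2), (10,1)}; {(0,0), (2,1), (4,2), (6,0), (8,1), (10,2)}.
So G has 4 subgroups of order 6.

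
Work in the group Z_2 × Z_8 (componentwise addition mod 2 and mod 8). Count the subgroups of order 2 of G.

3

|G| = 16 and 2 | 16, so subgroups of order 2 are possible by Lagrange.
The subgroups of order 2 are: {(0,0), (0,4)}; {(0,0), (1,0)}; {(0,0), (1,4)}.
So G has 3 subgroups of order 2.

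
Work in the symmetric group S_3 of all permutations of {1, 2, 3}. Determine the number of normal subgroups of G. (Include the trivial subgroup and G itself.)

G has 6 subgroups. Checking conjugation-invariance by order — order 1: 1/1 normal; order 2: 0/3 normal; order 3: 1/1 normal; order 6: 1/1 normal.
Total normal subgroups: 3.

3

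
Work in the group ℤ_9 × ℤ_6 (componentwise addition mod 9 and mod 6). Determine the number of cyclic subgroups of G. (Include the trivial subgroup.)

16

A cyclic subgroup of order d is generated by each of its φ(d) elements of order d, so the cyclic subgroups of order d number (#elements of order d)/φ(d).
Cyclic subgroups by order — order 1: 1; order 2: 1; order 3: 4; order 6: 4; order 9: 3; order 18: 3.
Total: 16.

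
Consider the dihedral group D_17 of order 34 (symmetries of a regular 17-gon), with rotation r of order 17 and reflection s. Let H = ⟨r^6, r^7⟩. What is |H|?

|⟨r^6⟩| = 17 and |⟨r^7⟩| = 17, so |H| is a multiple of lcm(17, 17) = 17 and divides |G| = 34.
Closing under the operation: H = {e, r, r^2, r^3, r^4, r^5, r^6, r^7, r^8, r^9, r^10, r^11, r^12, r^13, r^14, r^15, r^16}, so |H| = 17.

17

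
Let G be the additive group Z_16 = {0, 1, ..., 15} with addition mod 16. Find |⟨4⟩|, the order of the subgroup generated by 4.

4

In Z_16, the order of an element a is n/gcd(a, n).
gcd(4, 16) = 4, so |⟨4⟩| = 16/4 = 4.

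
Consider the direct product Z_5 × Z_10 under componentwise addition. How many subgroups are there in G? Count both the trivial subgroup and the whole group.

|G| = 50, so by Lagrange every subgroup order divides 50. Divisors: 1, 2, 5, 10, 25, 50.
Subgroups by order — order 1: 1; order 2: 1; order 5: 6; order 10: 6; order 25: 1; order 50: 1.
Total: 1 + 1 + 6 + 6 + 1 + 1 = 16.

16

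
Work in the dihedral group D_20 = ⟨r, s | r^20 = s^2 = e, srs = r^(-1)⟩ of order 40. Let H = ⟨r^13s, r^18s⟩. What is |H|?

|⟨r^13s⟩| = 2 and |⟨r^18s⟩| = 2, so |H| is a multiple of lcm(2, 2) = 2 and divides |G| = 40.
Closing under the operation: H = {e, r^5, r^10, r^15, r^3s, r^8s, r^13s, r^18s}, so |H| = 8.

8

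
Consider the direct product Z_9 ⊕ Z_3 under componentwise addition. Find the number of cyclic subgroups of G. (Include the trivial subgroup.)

A cyclic subgroup of order d is generated by each of its φ(d) elements of order d, so the cyclic subgroups of order d number (#elements of order d)/φ(d).
Cyclic subgroups by order — order 1: 1; order 3: 4; order 9: 3.
Total: 8.

8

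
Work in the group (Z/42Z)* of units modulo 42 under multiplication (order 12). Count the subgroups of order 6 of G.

3

|G| = 12 and 6 | 12, so subgroups of order 6 are possible by Lagrange.
The subgroups of order 6 are: {1, 11, 23, 25, 29, 37}; {1, 13, 19, 25, 31, 37}; {1, 5, 17, 25, 37, 41}.
So G has 3 subgroups of order 6.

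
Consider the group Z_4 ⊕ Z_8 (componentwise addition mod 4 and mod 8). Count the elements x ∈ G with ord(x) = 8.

16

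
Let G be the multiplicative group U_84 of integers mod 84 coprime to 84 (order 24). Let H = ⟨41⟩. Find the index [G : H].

|⟨41⟩| = 2 and |G| = 24.
By Lagrange, [G : H] = |G|/|H| = 24/2 = 12.

12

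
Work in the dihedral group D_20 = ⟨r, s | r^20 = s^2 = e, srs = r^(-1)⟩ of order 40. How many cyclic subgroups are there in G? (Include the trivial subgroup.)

26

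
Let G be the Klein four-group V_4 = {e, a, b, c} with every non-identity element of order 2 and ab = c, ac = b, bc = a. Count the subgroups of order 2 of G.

3

|G| = 4 and 2 | 4, so subgroups of order 2 are possible by Lagrange.
The subgroups of order 2 are: {e, a}; {e, b}; {e, c}.
So G has 3 subgroups of order 2.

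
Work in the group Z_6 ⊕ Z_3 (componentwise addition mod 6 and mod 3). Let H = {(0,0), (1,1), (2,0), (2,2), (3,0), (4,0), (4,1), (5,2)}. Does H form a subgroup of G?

|H| = 8 does not divide |G| = 18, so by Lagrange H is not a subgroup.

No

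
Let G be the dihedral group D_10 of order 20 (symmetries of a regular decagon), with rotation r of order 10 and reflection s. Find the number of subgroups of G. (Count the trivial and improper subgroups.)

|G| = 20, so by Lagrange every subgroup order divides 20. Divisors: 1, 2, 4, 5, 10, 20.
Subgroups by order — order 1: 1; order 2: 11; order 4: 5; order 5: 1; order 10: 3; order 20: 1.
Total: 1 + 11 + 5 + 1 + 3 + 1 = 22.

22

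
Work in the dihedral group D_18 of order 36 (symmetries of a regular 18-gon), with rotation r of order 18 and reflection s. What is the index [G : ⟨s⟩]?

18

|⟨s⟩| = 2 and |G| = 36.
By Lagrange, [G : H] = |G|/|H| = 36/2 = 18.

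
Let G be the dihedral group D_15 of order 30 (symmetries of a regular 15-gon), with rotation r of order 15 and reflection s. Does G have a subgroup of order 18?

18 does not divide |G| = 30, so by Lagrange no subgroup of order 18 exists.

No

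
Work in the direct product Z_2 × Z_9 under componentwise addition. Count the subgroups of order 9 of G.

|G| = 18 and 9 | 18, so subgroups of order 9 are possible by Lagrange.
The subgroups of order 9 are: {(0,0), (0,1), (0,2), (0,3), (0,4), (0,5), (0,6), (0,7), (0,8)}.
So G has 1 subgroup of order 9.

1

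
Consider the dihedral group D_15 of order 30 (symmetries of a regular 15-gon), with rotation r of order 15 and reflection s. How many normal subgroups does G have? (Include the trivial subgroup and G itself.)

G has 28 subgroups. Checking conjugation-invariance by order — order 1: 1/1 normal; order 2: 0/15 normal; order 3: 1/1 normal; order 5: 1/1 normal; order 6: 0/5 normal; order 10: 0/3 normal; order 15: 1/1 normal; order 30: 1/1 normal.
Total normal subgroups: 5.

5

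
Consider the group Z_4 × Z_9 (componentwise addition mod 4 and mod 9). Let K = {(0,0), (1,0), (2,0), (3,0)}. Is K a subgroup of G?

|K| = 4 divides |G| = 36, consistent with Lagrange.
K contains the identity, every element's inverse is in K, and K is closed under +: it is a subgroup.
In fact K = ⟨(1,0)⟩.

Yes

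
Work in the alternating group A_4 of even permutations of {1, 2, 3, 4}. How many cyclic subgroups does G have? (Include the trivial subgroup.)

A cyclic subgroup of order d is generated by each of its φ(d) elements of order d, so the cyclic subgroups of order d number (#elements of order d)/φ(d).
Cyclic subgroups by order — order 1: 1; order 2: 3; order 3: 4.
Total: 8.

8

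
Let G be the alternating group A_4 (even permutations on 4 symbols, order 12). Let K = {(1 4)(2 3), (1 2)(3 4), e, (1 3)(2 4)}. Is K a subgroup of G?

|K| = 4 divides |G| = 12, consistent with Lagrange.
K contains the identity, every element's inverse is in K, and K is closed under ∘: it is a subgroup.

Yes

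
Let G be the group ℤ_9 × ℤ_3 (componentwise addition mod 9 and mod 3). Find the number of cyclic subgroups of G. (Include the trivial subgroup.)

Group the elements of G by the cyclic subgroup they generate; each cyclic subgroup of order d accounts for φ(d) elements.
Cyclic subgroups by order — order 1: 1; order 3: 4; order 9: 3.
Total: 8.

8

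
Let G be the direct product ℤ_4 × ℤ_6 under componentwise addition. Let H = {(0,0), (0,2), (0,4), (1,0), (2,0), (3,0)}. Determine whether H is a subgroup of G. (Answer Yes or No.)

No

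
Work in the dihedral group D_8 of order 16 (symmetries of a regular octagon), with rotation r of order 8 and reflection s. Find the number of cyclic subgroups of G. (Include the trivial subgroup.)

12

A cyclic subgroup of order d is generated by each of its φ(d) elements of order d, so the cyclic subgroups of order d number (#elements of order d)/φ(d).
Cyclic subgroups by order — order 1: 1; order 2: 9; order 4: 1; order 8: 1.
Total: 12.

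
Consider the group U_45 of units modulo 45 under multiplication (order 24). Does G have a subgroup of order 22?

22 does not divide |G| = 24, so by Lagrange no subgroup of order 22 exists.

No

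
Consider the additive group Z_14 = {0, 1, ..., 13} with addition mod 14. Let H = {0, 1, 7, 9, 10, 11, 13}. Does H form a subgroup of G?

No

9 ∈ H but its inverse 5 ∉ H, so H is not a subgroup.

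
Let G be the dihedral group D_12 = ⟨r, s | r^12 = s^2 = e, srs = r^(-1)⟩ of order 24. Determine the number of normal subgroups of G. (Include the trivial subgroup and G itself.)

G has 34 subgroups. Checking conjugation-invariance by order — order 1: 1/1 normal; order 2: 1/13 normal; order 3: 1/1 normal; order 4: 1/7 normal; order 6: 1/5 normal; order 8: 0/3 normal; order 12: 3/3 normal; order 24: 1/1 normal.
Total normal subgroups: 9.

9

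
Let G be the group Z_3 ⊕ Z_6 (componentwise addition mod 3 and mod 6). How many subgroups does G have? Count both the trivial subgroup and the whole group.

12

|G| = 18, so by Lagrange every subgroup order divides 18. Divisors: 1, 2, 3, 6, 9, 18.
Subgroups by order — order 1: 1; order 2: 1; order 3: 4; order 6: 4; order 9: 1; order 18: 1.
Total: 1 + 1 + 4 + 4 + 1 + 1 = 12.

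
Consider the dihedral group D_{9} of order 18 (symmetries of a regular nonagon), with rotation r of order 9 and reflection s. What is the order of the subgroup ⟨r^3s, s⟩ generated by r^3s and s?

6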